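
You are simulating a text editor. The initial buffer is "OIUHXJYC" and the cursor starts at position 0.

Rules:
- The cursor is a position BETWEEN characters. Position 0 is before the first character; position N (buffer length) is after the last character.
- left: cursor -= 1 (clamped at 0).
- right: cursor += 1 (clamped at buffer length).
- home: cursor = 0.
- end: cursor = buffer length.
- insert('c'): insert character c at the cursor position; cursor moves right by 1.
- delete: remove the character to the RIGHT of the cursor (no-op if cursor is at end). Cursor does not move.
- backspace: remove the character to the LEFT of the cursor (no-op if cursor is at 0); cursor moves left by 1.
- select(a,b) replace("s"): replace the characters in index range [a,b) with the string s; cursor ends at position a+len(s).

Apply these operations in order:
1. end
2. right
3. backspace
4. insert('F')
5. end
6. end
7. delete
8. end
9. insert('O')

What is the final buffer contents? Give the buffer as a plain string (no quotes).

Answer: OIUHXJYFO

Derivation:
After op 1 (end): buf='OIUHXJYC' cursor=8
After op 2 (right): buf='OIUHXJYC' cursor=8
After op 3 (backspace): buf='OIUHXJY' cursor=7
After op 4 (insert('F')): buf='OIUHXJYF' cursor=8
After op 5 (end): buf='OIUHXJYF' cursor=8
After op 6 (end): buf='OIUHXJYF' cursor=8
After op 7 (delete): buf='OIUHXJYF' cursor=8
After op 8 (end): buf='OIUHXJYF' cursor=8
After op 9 (insert('O')): buf='OIUHXJYFO' cursor=9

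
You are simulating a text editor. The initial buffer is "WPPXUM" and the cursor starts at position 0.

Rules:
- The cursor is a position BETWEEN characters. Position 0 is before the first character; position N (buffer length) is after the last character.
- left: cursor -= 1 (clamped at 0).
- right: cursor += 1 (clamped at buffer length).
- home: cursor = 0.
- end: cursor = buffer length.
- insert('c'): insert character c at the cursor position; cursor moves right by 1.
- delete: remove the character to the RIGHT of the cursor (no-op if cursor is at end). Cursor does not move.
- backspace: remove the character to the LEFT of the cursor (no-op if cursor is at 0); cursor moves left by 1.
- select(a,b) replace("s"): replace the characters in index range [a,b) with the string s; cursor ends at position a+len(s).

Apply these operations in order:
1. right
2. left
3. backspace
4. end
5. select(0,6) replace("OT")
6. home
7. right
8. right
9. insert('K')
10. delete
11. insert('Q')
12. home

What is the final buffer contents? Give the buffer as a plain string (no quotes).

Answer: OTKQ

Derivation:
After op 1 (right): buf='WPPXUM' cursor=1
After op 2 (left): buf='WPPXUM' cursor=0
After op 3 (backspace): buf='WPPXUM' cursor=0
After op 4 (end): buf='WPPXUM' cursor=6
After op 5 (select(0,6) replace("OT")): buf='OT' cursor=2
After op 6 (home): buf='OT' cursor=0
After op 7 (right): buf='OT' cursor=1
After op 8 (right): buf='OT' cursor=2
After op 9 (insert('K')): buf='OTK' cursor=3
After op 10 (delete): buf='OTK' cursor=3
After op 11 (insert('Q')): buf='OTKQ' cursor=4
After op 12 (home): buf='OTKQ' cursor=0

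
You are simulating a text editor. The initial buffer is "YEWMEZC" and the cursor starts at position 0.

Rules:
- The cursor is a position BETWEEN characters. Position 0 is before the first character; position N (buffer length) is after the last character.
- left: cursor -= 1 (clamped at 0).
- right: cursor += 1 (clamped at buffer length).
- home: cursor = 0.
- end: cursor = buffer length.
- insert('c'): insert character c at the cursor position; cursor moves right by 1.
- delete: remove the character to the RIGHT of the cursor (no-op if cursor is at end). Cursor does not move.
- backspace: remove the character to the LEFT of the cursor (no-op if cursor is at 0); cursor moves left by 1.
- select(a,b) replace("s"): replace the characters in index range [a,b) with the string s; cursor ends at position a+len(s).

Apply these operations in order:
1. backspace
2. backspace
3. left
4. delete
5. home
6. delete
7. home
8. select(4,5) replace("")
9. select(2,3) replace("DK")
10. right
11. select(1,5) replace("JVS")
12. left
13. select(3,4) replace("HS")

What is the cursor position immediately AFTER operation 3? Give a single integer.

Answer: 0

Derivation:
After op 1 (backspace): buf='YEWMEZC' cursor=0
After op 2 (backspace): buf='YEWMEZC' cursor=0
After op 3 (left): buf='YEWMEZC' cursor=0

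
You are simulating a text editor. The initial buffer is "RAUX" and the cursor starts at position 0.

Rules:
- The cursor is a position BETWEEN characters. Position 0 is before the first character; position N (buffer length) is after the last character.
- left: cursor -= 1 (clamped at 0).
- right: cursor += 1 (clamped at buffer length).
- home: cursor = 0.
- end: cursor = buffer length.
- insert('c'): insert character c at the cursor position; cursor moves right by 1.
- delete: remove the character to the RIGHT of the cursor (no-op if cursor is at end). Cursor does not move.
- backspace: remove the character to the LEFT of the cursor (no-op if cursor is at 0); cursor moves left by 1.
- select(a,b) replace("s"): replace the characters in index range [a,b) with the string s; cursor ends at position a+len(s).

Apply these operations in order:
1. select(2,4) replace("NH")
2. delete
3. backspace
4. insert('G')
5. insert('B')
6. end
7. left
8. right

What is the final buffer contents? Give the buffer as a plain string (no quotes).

After op 1 (select(2,4) replace("NH")): buf='RANH' cursor=4
After op 2 (delete): buf='RANH' cursor=4
After op 3 (backspace): buf='RAN' cursor=3
After op 4 (insert('G')): buf='RANG' cursor=4
After op 5 (insert('B')): buf='RANGB' cursor=5
After op 6 (end): buf='RANGB' cursor=5
After op 7 (left): buf='RANGB' cursor=4
After op 8 (right): buf='RANGB' cursor=5

Answer: RANGB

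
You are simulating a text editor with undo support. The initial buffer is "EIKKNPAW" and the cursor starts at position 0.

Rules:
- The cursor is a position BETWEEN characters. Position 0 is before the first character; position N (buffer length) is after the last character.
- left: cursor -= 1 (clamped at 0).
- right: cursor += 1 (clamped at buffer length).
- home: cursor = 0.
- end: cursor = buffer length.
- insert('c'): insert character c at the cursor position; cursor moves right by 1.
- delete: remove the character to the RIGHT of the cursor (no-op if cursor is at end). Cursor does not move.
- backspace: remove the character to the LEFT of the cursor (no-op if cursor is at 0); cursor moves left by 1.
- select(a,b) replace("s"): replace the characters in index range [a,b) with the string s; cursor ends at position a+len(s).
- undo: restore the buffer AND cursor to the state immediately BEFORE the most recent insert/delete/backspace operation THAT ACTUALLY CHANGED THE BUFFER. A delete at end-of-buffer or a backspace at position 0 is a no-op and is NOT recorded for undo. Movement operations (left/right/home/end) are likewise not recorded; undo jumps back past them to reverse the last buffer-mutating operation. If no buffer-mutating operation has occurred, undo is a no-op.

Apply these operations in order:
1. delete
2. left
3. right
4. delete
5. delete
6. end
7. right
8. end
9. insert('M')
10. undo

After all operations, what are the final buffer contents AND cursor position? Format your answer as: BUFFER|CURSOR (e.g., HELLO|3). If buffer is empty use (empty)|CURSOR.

Answer: INPAW|5

Derivation:
After op 1 (delete): buf='IKKNPAW' cursor=0
After op 2 (left): buf='IKKNPAW' cursor=0
After op 3 (right): buf='IKKNPAW' cursor=1
After op 4 (delete): buf='IKNPAW' cursor=1
After op 5 (delete): buf='INPAW' cursor=1
After op 6 (end): buf='INPAW' cursor=5
After op 7 (right): buf='INPAW' cursor=5
After op 8 (end): buf='INPAW' cursor=5
After op 9 (insert('M')): buf='INPAWM' cursor=6
After op 10 (undo): buf='INPAW' cursor=5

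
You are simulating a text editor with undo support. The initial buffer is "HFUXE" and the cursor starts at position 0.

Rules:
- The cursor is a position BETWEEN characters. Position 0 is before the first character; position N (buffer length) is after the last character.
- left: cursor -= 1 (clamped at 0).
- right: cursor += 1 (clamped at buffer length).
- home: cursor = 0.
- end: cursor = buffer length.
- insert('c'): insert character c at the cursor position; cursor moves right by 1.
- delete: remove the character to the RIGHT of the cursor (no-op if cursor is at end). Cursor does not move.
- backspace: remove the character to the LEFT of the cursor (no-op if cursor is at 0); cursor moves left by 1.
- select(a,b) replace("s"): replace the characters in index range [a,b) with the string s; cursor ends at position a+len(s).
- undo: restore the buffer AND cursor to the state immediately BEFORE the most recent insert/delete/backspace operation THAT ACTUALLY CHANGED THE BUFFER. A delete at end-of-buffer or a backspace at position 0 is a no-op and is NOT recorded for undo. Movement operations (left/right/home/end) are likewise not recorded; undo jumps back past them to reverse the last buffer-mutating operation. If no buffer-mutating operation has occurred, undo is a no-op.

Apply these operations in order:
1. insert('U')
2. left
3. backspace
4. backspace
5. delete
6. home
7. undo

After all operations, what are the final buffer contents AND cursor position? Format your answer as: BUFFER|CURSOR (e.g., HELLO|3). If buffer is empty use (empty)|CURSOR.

Answer: UHFUXE|0

Derivation:
After op 1 (insert('U')): buf='UHFUXE' cursor=1
After op 2 (left): buf='UHFUXE' cursor=0
After op 3 (backspace): buf='UHFUXE' cursor=0
After op 4 (backspace): buf='UHFUXE' cursor=0
After op 5 (delete): buf='HFUXE' cursor=0
After op 6 (home): buf='HFUXE' cursor=0
After op 7 (undo): buf='UHFUXE' cursor=0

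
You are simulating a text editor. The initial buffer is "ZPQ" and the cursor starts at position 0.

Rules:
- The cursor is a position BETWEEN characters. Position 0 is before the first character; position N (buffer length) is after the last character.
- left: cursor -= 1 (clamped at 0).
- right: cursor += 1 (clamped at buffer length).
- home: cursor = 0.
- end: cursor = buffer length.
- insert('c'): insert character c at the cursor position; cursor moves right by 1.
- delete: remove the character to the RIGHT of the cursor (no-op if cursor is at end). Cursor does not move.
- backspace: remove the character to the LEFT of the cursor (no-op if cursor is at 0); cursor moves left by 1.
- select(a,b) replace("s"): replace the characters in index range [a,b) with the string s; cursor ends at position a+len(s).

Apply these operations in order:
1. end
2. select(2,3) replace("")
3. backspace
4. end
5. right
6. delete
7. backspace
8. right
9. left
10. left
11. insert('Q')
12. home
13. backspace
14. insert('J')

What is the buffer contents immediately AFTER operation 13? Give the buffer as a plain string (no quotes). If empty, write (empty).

Answer: Q

Derivation:
After op 1 (end): buf='ZPQ' cursor=3
After op 2 (select(2,3) replace("")): buf='ZP' cursor=2
After op 3 (backspace): buf='Z' cursor=1
After op 4 (end): buf='Z' cursor=1
After op 5 (right): buf='Z' cursor=1
After op 6 (delete): buf='Z' cursor=1
After op 7 (backspace): buf='(empty)' cursor=0
After op 8 (right): buf='(empty)' cursor=0
After op 9 (left): buf='(empty)' cursor=0
After op 10 (left): buf='(empty)' cursor=0
After op 11 (insert('Q')): buf='Q' cursor=1
After op 12 (home): buf='Q' cursor=0
After op 13 (backspace): buf='Q' cursor=0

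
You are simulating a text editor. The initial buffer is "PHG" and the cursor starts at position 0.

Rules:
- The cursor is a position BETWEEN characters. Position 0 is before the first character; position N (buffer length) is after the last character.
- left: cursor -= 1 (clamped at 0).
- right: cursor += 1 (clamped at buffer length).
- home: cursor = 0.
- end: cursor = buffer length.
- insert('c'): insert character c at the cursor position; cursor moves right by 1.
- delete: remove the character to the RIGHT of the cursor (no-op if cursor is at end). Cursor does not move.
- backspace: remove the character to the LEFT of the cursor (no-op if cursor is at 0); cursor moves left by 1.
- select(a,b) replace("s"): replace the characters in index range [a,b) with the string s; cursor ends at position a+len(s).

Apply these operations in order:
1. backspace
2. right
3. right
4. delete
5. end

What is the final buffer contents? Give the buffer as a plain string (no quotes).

After op 1 (backspace): buf='PHG' cursor=0
After op 2 (right): buf='PHG' cursor=1
After op 3 (right): buf='PHG' cursor=2
After op 4 (delete): buf='PH' cursor=2
After op 5 (end): buf='PH' cursor=2

Answer: PH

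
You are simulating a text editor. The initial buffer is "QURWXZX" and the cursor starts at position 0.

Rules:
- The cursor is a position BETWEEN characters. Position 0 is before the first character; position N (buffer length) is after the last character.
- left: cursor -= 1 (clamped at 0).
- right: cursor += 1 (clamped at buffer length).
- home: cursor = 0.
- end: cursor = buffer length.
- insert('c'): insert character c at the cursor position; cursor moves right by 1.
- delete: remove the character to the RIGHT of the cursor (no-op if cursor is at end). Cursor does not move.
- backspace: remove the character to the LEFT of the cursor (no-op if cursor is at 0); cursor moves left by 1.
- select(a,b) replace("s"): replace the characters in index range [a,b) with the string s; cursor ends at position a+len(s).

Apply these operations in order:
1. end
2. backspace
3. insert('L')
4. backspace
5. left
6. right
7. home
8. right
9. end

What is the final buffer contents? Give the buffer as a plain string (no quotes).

Answer: QURWXZ

Derivation:
After op 1 (end): buf='QURWXZX' cursor=7
After op 2 (backspace): buf='QURWXZ' cursor=6
After op 3 (insert('L')): buf='QURWXZL' cursor=7
After op 4 (backspace): buf='QURWXZ' cursor=6
After op 5 (left): buf='QURWXZ' cursor=5
After op 6 (right): buf='QURWXZ' cursor=6
After op 7 (home): buf='QURWXZ' cursor=0
After op 8 (right): buf='QURWXZ' cursor=1
After op 9 (end): buf='QURWXZ' cursor=6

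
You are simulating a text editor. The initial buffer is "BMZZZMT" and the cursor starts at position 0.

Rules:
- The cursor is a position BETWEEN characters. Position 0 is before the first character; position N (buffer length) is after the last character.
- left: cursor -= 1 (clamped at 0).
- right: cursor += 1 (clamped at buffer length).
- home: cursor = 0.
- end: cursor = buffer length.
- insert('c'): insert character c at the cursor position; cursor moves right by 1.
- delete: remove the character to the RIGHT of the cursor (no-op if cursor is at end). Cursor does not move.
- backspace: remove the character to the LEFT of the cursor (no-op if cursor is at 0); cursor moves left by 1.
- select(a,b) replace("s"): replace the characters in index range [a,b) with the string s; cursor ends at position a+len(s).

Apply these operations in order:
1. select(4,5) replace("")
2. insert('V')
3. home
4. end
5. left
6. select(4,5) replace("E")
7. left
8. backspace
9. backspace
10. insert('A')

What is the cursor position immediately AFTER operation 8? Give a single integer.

After op 1 (select(4,5) replace("")): buf='BMZZMT' cursor=4
After op 2 (insert('V')): buf='BMZZVMT' cursor=5
After op 3 (home): buf='BMZZVMT' cursor=0
After op 4 (end): buf='BMZZVMT' cursor=7
After op 5 (left): buf='BMZZVMT' cursor=6
After op 6 (select(4,5) replace("E")): buf='BMZZEMT' cursor=5
After op 7 (left): buf='BMZZEMT' cursor=4
After op 8 (backspace): buf='BMZEMT' cursor=3

Answer: 3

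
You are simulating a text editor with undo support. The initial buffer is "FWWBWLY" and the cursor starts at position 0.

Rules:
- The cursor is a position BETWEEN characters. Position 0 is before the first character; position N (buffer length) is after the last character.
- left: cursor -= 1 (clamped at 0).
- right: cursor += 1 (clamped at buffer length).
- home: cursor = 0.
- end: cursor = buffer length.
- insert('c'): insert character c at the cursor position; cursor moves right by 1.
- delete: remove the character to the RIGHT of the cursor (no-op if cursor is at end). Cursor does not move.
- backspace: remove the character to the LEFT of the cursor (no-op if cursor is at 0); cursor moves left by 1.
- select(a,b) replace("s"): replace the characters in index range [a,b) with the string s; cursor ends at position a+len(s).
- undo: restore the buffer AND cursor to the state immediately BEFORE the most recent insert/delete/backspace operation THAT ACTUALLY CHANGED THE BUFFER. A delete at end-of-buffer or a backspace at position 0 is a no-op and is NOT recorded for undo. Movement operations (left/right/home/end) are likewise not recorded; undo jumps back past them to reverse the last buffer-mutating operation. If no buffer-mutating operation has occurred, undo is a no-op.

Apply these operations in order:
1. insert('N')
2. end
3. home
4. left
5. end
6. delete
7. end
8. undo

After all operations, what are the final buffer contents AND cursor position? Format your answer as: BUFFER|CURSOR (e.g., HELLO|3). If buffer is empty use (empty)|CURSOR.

After op 1 (insert('N')): buf='NFWWBWLY' cursor=1
After op 2 (end): buf='NFWWBWLY' cursor=8
After op 3 (home): buf='NFWWBWLY' cursor=0
After op 4 (left): buf='NFWWBWLY' cursor=0
After op 5 (end): buf='NFWWBWLY' cursor=8
After op 6 (delete): buf='NFWWBWLY' cursor=8
After op 7 (end): buf='NFWWBWLY' cursor=8
After op 8 (undo): buf='FWWBWLY' cursor=0

Answer: FWWBWLY|0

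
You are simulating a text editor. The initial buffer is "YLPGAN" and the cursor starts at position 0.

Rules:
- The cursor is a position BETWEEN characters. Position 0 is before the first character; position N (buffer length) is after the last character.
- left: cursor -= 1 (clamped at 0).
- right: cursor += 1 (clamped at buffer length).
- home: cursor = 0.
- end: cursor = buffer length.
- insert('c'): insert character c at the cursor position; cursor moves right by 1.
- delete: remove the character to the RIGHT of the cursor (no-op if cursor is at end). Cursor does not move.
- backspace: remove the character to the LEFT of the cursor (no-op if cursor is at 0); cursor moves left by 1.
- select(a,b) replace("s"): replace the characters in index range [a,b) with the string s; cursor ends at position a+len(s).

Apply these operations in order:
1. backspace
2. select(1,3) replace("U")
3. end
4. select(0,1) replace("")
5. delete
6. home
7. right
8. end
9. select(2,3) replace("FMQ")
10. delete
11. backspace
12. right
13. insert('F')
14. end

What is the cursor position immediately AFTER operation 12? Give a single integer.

Answer: 4

Derivation:
After op 1 (backspace): buf='YLPGAN' cursor=0
After op 2 (select(1,3) replace("U")): buf='YUGAN' cursor=2
After op 3 (end): buf='YUGAN' cursor=5
After op 4 (select(0,1) replace("")): buf='UGAN' cursor=0
After op 5 (delete): buf='GAN' cursor=0
After op 6 (home): buf='GAN' cursor=0
After op 7 (right): buf='GAN' cursor=1
After op 8 (end): buf='GAN' cursor=3
After op 9 (select(2,3) replace("FMQ")): buf='GAFMQ' cursor=5
After op 10 (delete): buf='GAFMQ' cursor=5
After op 11 (backspace): buf='GAFM' cursor=4
After op 12 (right): buf='GAFM' cursor=4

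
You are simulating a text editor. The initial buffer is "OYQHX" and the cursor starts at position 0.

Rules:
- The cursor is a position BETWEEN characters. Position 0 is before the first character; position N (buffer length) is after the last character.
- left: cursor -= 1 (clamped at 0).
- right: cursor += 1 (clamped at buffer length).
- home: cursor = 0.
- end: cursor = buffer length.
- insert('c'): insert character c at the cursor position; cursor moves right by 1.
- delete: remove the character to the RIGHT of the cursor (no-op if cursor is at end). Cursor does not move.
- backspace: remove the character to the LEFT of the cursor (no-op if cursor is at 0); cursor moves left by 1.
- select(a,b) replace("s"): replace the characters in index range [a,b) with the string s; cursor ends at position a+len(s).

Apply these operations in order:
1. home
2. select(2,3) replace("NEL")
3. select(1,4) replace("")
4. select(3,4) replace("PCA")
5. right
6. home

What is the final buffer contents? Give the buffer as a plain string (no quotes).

After op 1 (home): buf='OYQHX' cursor=0
After op 2 (select(2,3) replace("NEL")): buf='OYNELHX' cursor=5
After op 3 (select(1,4) replace("")): buf='OLHX' cursor=1
After op 4 (select(3,4) replace("PCA")): buf='OLHPCA' cursor=6
After op 5 (right): buf='OLHPCA' cursor=6
After op 6 (home): buf='OLHPCA' cursor=0

Answer: OLHPCA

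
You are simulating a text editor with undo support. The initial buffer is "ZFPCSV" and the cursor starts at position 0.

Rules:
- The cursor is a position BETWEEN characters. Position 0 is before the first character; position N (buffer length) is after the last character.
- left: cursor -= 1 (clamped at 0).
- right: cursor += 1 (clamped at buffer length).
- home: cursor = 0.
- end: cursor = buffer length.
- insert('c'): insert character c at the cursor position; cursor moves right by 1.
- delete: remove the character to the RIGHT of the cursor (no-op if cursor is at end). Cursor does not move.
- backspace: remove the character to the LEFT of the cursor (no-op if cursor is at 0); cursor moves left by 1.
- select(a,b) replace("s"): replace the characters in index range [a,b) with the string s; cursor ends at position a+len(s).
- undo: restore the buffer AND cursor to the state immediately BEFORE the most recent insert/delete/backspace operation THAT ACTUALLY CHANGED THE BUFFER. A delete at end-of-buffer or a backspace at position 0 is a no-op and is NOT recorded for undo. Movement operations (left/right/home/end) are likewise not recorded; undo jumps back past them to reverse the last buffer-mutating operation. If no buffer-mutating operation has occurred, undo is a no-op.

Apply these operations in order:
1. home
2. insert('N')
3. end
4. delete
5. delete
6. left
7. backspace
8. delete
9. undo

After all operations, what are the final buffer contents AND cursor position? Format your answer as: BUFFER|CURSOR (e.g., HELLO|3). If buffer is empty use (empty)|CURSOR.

After op 1 (home): buf='ZFPCSV' cursor=0
After op 2 (insert('N')): buf='NZFPCSV' cursor=1
After op 3 (end): buf='NZFPCSV' cursor=7
After op 4 (delete): buf='NZFPCSV' cursor=7
After op 5 (delete): buf='NZFPCSV' cursor=7
After op 6 (left): buf='NZFPCSV' cursor=6
After op 7 (backspace): buf='NZFPCV' cursor=5
After op 8 (delete): buf='NZFPC' cursor=5
After op 9 (undo): buf='NZFPCV' cursor=5

Answer: NZFPCV|5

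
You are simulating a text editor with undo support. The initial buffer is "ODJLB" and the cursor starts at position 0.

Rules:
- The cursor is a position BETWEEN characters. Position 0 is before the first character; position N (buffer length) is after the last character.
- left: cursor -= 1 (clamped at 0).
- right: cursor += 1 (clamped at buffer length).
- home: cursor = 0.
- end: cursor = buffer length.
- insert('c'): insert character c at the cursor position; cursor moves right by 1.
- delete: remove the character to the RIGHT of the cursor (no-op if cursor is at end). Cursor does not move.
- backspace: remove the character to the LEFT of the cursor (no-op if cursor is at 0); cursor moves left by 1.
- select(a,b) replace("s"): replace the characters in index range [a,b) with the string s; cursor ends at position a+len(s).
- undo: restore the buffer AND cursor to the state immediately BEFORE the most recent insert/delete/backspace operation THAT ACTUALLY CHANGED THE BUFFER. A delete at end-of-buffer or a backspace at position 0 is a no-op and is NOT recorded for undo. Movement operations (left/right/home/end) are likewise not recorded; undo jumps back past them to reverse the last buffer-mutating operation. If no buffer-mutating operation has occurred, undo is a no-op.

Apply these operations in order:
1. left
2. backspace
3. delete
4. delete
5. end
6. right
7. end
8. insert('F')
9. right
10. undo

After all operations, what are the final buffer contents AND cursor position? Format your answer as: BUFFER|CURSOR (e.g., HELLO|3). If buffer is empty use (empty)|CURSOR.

After op 1 (left): buf='ODJLB' cursor=0
After op 2 (backspace): buf='ODJLB' cursor=0
After op 3 (delete): buf='DJLB' cursor=0
After op 4 (delete): buf='JLB' cursor=0
After op 5 (end): buf='JLB' cursor=3
After op 6 (right): buf='JLB' cursor=3
After op 7 (end): buf='JLB' cursor=3
After op 8 (insert('F')): buf='JLBF' cursor=4
After op 9 (right): buf='JLBF' cursor=4
After op 10 (undo): buf='JLB' cursor=3

Answer: JLB|3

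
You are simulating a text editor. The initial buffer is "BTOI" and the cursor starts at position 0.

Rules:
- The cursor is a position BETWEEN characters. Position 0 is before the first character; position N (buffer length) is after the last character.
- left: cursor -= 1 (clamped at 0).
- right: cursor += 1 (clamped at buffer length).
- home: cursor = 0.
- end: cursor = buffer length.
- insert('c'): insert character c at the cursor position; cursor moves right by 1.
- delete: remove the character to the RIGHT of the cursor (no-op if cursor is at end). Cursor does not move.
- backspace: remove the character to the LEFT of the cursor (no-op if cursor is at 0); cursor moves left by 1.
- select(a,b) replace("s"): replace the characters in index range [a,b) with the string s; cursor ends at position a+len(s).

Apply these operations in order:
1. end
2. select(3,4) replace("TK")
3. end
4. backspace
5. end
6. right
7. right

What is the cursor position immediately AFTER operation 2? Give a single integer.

Answer: 5

Derivation:
After op 1 (end): buf='BTOI' cursor=4
After op 2 (select(3,4) replace("TK")): buf='BTOTK' cursor=5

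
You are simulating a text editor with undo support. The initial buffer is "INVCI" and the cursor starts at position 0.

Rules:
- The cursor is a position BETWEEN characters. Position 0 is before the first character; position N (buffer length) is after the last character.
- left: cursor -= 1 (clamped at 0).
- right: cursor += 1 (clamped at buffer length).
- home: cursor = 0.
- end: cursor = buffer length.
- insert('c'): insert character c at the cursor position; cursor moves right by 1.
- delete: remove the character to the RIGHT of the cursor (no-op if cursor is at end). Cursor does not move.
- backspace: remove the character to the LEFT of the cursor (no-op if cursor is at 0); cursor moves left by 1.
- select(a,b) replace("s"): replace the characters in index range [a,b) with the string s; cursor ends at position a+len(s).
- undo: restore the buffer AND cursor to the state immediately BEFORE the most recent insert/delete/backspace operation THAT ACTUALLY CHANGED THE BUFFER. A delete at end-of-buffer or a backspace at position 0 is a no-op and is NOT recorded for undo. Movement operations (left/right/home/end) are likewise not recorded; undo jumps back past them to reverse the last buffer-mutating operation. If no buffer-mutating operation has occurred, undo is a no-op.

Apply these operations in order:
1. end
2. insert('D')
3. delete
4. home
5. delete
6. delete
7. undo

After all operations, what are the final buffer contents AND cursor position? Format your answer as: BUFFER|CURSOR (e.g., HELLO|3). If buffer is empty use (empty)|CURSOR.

After op 1 (end): buf='INVCI' cursor=5
After op 2 (insert('D')): buf='INVCID' cursor=6
After op 3 (delete): buf='INVCID' cursor=6
After op 4 (home): buf='INVCID' cursor=0
After op 5 (delete): buf='NVCID' cursor=0
After op 6 (delete): buf='VCID' cursor=0
After op 7 (undo): buf='NVCID' cursor=0

Answer: NVCID|0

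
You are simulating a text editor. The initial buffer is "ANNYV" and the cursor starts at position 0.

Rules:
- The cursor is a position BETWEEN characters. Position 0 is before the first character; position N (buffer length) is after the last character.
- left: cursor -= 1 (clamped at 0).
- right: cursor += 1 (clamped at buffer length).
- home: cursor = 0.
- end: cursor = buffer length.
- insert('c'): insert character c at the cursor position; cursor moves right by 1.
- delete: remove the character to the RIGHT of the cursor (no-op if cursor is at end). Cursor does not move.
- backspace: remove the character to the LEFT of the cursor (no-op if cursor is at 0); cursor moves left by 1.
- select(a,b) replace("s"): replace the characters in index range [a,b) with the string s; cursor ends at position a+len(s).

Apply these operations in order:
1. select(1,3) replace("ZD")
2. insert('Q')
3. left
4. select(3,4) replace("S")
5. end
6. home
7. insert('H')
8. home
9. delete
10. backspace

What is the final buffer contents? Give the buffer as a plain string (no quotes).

After op 1 (select(1,3) replace("ZD")): buf='AZDYV' cursor=3
After op 2 (insert('Q')): buf='AZDQYV' cursor=4
After op 3 (left): buf='AZDQYV' cursor=3
After op 4 (select(3,4) replace("S")): buf='AZDSYV' cursor=4
After op 5 (end): buf='AZDSYV' cursor=6
After op 6 (home): buf='AZDSYV' cursor=0
After op 7 (insert('H')): buf='HAZDSYV' cursor=1
After op 8 (home): buf='HAZDSYV' cursor=0
After op 9 (delete): buf='AZDSYV' cursor=0
After op 10 (backspace): buf='AZDSYV' cursor=0

Answer: AZDSYV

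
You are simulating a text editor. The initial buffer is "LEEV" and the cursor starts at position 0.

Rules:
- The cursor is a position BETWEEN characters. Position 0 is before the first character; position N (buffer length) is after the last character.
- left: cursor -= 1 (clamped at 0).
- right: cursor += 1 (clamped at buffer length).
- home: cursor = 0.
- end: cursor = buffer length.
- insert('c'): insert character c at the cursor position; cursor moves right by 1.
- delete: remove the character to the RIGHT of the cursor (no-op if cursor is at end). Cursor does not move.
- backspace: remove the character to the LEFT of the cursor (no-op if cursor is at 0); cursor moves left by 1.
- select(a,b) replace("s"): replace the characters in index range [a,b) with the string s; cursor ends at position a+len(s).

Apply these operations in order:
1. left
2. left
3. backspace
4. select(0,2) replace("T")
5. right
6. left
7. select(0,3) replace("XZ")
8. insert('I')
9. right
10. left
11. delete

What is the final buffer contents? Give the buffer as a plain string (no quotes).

After op 1 (left): buf='LEEV' cursor=0
After op 2 (left): buf='LEEV' cursor=0
After op 3 (backspace): buf='LEEV' cursor=0
After op 4 (select(0,2) replace("T")): buf='TEV' cursor=1
After op 5 (right): buf='TEV' cursor=2
After op 6 (left): buf='TEV' cursor=1
After op 7 (select(0,3) replace("XZ")): buf='XZ' cursor=2
After op 8 (insert('I')): buf='XZI' cursor=3
After op 9 (right): buf='XZI' cursor=3
After op 10 (left): buf='XZI' cursor=2
After op 11 (delete): buf='XZ' cursor=2

Answer: XZ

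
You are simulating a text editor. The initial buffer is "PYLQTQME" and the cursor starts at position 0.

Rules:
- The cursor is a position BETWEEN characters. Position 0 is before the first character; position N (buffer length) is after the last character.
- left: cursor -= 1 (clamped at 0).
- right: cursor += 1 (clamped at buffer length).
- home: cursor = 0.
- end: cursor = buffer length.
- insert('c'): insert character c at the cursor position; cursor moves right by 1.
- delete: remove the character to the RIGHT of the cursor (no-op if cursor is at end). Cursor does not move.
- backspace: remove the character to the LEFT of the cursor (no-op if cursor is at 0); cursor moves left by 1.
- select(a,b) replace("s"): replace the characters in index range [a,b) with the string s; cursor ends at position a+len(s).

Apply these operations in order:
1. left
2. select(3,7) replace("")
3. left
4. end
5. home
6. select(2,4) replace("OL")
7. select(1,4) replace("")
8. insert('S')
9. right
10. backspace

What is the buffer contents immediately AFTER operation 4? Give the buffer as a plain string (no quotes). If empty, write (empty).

Answer: PYLE

Derivation:
After op 1 (left): buf='PYLQTQME' cursor=0
After op 2 (select(3,7) replace("")): buf='PYLE' cursor=3
After op 3 (left): buf='PYLE' cursor=2
After op 4 (end): buf='PYLE' cursor=4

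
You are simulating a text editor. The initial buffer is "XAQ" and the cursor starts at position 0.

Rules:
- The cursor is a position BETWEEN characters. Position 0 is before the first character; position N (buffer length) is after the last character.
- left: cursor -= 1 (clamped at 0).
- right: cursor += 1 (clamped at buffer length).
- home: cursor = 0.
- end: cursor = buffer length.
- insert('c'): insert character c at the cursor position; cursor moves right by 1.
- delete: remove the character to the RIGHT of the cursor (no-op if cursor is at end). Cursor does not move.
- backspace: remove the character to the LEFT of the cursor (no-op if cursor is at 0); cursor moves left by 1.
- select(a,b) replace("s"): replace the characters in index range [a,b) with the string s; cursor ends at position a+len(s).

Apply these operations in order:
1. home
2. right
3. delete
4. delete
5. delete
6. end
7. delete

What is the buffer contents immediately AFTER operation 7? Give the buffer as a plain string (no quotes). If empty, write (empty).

Answer: X

Derivation:
After op 1 (home): buf='XAQ' cursor=0
After op 2 (right): buf='XAQ' cursor=1
After op 3 (delete): buf='XQ' cursor=1
After op 4 (delete): buf='X' cursor=1
After op 5 (delete): buf='X' cursor=1
After op 6 (end): buf='X' cursor=1
After op 7 (delete): buf='X' cursor=1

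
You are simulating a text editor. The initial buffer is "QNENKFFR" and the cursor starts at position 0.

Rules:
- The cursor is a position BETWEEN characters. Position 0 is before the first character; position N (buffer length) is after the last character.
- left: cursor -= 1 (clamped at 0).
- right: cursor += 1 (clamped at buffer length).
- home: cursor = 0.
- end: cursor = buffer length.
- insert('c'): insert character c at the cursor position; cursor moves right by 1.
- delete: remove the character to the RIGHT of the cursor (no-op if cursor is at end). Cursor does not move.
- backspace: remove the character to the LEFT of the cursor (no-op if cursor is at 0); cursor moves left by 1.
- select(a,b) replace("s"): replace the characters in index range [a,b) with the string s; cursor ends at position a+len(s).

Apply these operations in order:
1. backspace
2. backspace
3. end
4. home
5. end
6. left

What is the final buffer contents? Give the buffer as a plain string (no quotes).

Answer: QNENKFFR

Derivation:
After op 1 (backspace): buf='QNENKFFR' cursor=0
After op 2 (backspace): buf='QNENKFFR' cursor=0
After op 3 (end): buf='QNENKFFR' cursor=8
After op 4 (home): buf='QNENKFFR' cursor=0
After op 5 (end): buf='QNENKFFR' cursor=8
After op 6 (left): buf='QNENKFFR' cursor=7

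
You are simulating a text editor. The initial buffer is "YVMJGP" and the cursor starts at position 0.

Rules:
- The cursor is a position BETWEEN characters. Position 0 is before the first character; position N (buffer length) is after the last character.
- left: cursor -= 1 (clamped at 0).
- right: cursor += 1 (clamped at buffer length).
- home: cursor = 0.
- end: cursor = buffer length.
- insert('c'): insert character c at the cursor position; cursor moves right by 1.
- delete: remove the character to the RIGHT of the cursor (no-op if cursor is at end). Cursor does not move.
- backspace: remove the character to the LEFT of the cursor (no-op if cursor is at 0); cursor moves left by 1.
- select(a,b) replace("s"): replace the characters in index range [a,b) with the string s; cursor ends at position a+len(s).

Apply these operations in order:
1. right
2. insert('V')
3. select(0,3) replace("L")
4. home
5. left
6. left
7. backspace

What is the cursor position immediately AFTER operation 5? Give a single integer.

After op 1 (right): buf='YVMJGP' cursor=1
After op 2 (insert('V')): buf='YVVMJGP' cursor=2
After op 3 (select(0,3) replace("L")): buf='LMJGP' cursor=1
After op 4 (home): buf='LMJGP' cursor=0
After op 5 (left): buf='LMJGP' cursor=0

Answer: 0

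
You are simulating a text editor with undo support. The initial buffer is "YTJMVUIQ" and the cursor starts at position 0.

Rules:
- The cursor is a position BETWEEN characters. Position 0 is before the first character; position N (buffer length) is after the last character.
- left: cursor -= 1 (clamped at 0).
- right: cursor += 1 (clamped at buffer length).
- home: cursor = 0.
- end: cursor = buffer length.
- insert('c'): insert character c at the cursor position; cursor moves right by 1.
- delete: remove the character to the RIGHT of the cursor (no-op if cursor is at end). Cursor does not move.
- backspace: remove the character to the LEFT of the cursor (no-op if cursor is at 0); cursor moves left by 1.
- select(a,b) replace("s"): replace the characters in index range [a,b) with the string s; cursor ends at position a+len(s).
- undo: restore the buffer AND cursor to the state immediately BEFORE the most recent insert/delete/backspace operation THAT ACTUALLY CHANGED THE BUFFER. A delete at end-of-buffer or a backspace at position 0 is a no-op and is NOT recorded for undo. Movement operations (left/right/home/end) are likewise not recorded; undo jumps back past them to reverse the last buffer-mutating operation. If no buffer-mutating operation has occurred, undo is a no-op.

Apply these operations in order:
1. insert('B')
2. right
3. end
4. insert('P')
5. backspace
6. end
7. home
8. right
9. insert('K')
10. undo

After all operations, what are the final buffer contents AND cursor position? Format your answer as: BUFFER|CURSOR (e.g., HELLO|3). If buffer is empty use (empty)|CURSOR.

After op 1 (insert('B')): buf='BYTJMVUIQ' cursor=1
After op 2 (right): buf='BYTJMVUIQ' cursor=2
After op 3 (end): buf='BYTJMVUIQ' cursor=9
After op 4 (insert('P')): buf='BYTJMVUIQP' cursor=10
After op 5 (backspace): buf='BYTJMVUIQ' cursor=9
After op 6 (end): buf='BYTJMVUIQ' cursor=9
After op 7 (home): buf='BYTJMVUIQ' cursor=0
After op 8 (right): buf='BYTJMVUIQ' cursor=1
After op 9 (insert('K')): buf='BKYTJMVUIQ' cursor=2
After op 10 (undo): buf='BYTJMVUIQ' cursor=1

Answer: BYTJMVUIQ|1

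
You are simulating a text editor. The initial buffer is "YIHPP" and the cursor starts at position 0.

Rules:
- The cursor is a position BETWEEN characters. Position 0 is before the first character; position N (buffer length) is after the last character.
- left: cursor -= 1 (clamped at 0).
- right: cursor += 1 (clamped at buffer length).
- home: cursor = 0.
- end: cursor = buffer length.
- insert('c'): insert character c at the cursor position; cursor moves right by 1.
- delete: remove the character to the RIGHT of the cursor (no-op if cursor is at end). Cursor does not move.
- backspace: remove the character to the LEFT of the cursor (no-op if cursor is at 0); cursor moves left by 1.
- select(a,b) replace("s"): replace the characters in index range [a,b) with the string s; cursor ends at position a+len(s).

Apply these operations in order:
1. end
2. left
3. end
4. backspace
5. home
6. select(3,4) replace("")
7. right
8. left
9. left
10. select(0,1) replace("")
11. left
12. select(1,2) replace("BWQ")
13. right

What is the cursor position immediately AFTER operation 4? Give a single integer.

After op 1 (end): buf='YIHPP' cursor=5
After op 2 (left): buf='YIHPP' cursor=4
After op 3 (end): buf='YIHPP' cursor=5
After op 4 (backspace): buf='YIHP' cursor=4

Answer: 4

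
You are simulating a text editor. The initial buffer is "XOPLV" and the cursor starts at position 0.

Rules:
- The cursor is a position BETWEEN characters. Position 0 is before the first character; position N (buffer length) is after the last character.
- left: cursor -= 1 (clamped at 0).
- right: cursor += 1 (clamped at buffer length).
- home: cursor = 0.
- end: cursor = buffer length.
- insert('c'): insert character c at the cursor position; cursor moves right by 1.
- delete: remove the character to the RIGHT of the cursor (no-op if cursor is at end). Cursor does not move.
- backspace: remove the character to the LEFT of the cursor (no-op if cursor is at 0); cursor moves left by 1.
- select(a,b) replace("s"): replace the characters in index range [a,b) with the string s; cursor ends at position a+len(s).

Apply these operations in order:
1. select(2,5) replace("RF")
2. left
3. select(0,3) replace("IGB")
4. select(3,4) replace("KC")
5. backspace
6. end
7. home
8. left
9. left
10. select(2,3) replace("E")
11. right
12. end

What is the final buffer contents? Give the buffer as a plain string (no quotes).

Answer: IGEK

Derivation:
After op 1 (select(2,5) replace("RF")): buf='XORF' cursor=4
After op 2 (left): buf='XORF' cursor=3
After op 3 (select(0,3) replace("IGB")): buf='IGBF' cursor=3
After op 4 (select(3,4) replace("KC")): buf='IGBKC' cursor=5
After op 5 (backspace): buf='IGBK' cursor=4
After op 6 (end): buf='IGBK' cursor=4
After op 7 (home): buf='IGBK' cursor=0
After op 8 (left): buf='IGBK' cursor=0
After op 9 (left): buf='IGBK' cursor=0
After op 10 (select(2,3) replace("E")): buf='IGEK' cursor=3
After op 11 (right): buf='IGEK' cursor=4
After op 12 (end): buf='IGEK' cursor=4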